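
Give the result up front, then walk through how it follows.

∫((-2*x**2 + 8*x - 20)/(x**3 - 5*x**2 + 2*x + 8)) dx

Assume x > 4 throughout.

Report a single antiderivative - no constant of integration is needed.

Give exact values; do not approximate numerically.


The answer is -2*log(x - 4) + 2*log(x - 2) - 2*log(x + 1).
Step 1. Decompose ∫((-2*x**2 + 8*x - 20)/(x**3 - 5*x**2 + 2*x + 8)) dx by partial fractions, (-2*x**2 + 8*x - 20)/(x**3 - 5*x**2 + 2*x + 8) = -2/(x + 1) + 2/(x - 2) - 2/(x - 4): now ∫(-2/(x - 4)) dx + ∫(2/(x - 2)) dx + ∫(-2/(x + 1)) dx.
Step 2. Evaluate the standard form [assuming x > -1]: now -2*log(x + 1) + ∫(-2/(x - 4)) dx + ∫(2/(x - 2)) dx.
Step 3. Evaluate the standard form [assuming x > 4]: now -2*log(x - 4) - 2*log(x + 1) + ∫(2/(x - 2)) dx.
Step 4. Evaluate the standard form [assuming x > 2]: now -2*log(x - 4) + 2*log(x - 2) - 2*log(x + 1).
Answer: -2*log(x - 4) + 2*log(x - 2) - 2*log(x + 1).


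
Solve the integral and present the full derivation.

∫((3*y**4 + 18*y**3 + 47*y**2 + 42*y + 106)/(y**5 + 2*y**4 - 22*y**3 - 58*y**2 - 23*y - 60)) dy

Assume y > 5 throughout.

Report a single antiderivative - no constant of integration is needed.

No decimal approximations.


Step 1. Decompose ∫((3*y**4 + 18*y**3 + 47*y**2 + 42*y + 106)/(y**5 + 2*y**4 - 22*y**3 - 58*y**2 - 23*y - 60)) dy by partial fractions, (3*y**4 + 18*y**3 + 47*y**2 + 42*y + 106)/(y**5 + 2*y**4 - 22*y**3 - 58*y**2 - 23*y - 60) = -1/(y**2 + 1) + 2/(y + 4) - 2/(y + 3) + 3/(y - 5): now ∫(3/(y - 5)) dy + ∫(-2/(y + 3)) dy + ∫(2/(y + 4)) dy + ∫(-1/(y**2 + 1)) dy.
Step 2. Evaluate the standard form [assuming y > -4]: now 2*log(y + 4) + ∫(3/(y - 5)) dy + ∫(-2/(y + 3)) dy + ∫(-1/(y**2 + 1)) dy.
Step 3. Evaluate the standard form [assuming y > -3]: now -2*log(y + 3) + 2*log(y + 4) + ∫(3/(y - 5)) dy + ∫(-1/(y**2 + 1)) dy.
Step 4. Evaluate the standard form [assuming y > 5]: now 3*log(y - 5) - 2*log(y + 3) + 2*log(y + 4) + ∫(-1/(y**2 + 1)) dy.
Step 5. Evaluate the standard form: now 3*log(y - 5) - 2*log(y + 3) + 2*log(y + 4) - atan(y).
Answer: 3*log(y - 5) - 2*log(y + 3) + 2*log(y + 4) - atan(y).


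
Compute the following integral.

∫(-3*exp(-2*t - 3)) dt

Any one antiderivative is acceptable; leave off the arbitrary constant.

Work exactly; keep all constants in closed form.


Answer: 3*exp(-2*t - 3)/2.


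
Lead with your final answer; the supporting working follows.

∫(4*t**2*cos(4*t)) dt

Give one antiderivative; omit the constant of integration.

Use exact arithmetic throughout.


The answer is t**2*sin(4*t) + t*cos(4*t)/2 - sin(4*t)/8.
Step 1. Integrate ∫(4*t**2*cos(4*t)) dt by parts with u = t**2, dv = (4*cos(4*t)) dt, so v = sin(4*t): now t**2*sin(4*t) + ∫(-2*t*sin(4*t)) dt.
Step 2. Integrate ∫(-2*t*sin(4*t)) dt by parts with u = t, dv = (-2*sin(4*t)) dt, so v = cos(4*t)/2: now t**2*sin(4*t) + t*cos(4*t)/2 + ∫(-cos(4*t)/2) dt.
Step 3. Evaluate the standard form: now t**2*sin(4*t) + t*cos(4*t)/2 - sin(4*t)/8.
Answer: t**2*sin(4*t) + t*cos(4*t)/2 - sin(4*t)/8.


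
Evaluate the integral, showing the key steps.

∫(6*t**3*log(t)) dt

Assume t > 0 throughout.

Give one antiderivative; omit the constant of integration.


Step 1. Integrate ∫(6*t**3*log(t)) dt by parts with u = log(t), dv = (6*t**3) dt, so v = 3*t**4/2 [assuming t > 0]: now 3*t**4*log(t)/2 + ∫(-3*t**3/2) dt.
Step 2. Evaluate the standard form: now 3*t**4*log(t)/2 - 3*t**4/8.
Answer: 3*t**4*log(t)/2 - 3*t**4/8.


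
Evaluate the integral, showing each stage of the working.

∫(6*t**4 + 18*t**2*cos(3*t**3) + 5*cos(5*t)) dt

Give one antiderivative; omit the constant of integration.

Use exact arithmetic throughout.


Step 1. Rewrite: now ∫(6*t**4) dt + ∫(18*t**2*cos(3*t**3)) dt + ∫(5*cos(5*t)) dt.
Step 2. Evaluate the standard form: now 6*t**5/5 + ∫(18*t**2*cos(3*t**3)) dt + ∫(5*cos(5*t)) dt.
Step 3. Substitute u = t**3, turning ∫(18*t**2*cos(3*t**3)) dt into ∫(6*cos(3*u)) du: now 6*t**5/5 + ∫(5*cos(5*t)) dt + ∫(6*cos(3*u)) du.
Step 4. Evaluate the standard form: now 6*t**5/5 + 2*sin(3*u) + ∫(5*cos(5*t)) dt.
Step 5. Substitute back u = t**3: now 6*t**5/5 + 2*sin(3*t**3) + ∫(5*cos(5*t)) dt.
Step 6. Evaluate the standard form: now 6*t**5/5 + sin(5*t) + 2*sin(3*t**3).
Answer: 6*t**5/5 + sin(5*t) + 2*sin(3*t**3).


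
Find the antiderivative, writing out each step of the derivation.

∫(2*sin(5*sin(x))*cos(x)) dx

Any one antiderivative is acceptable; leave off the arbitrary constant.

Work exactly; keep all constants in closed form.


Step 1. Substitute u = sin(x), turning ∫(2*sin(5*sin(x))*cos(x)) dx into ∫(2*sin(5*u)) du: now ∫(2*sin(5*u)) du.
Step 2. Evaluate the standard form: now -2*cos(5*u)/5.
Step 3. Substitute back u = sin(x): now -2*cos(5*sin(x))/5.
Answer: -2*cos(5*sin(x))/5.


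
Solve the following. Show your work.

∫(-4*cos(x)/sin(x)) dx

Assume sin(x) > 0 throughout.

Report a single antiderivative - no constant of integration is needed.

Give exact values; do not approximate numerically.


Step 1. Substitute u = sin(x), turning ∫(-4*cos(x)/sin(x)) dx into ∫(-4/u) du: now ∫(-4/u) du.
Step 2. Evaluate the standard form [assuming u > 0]: now -4*log(u).
Step 3. Substitute back u = sin(x): now -4*log(sin(x)).
Answer: -4*log(sin(x)).


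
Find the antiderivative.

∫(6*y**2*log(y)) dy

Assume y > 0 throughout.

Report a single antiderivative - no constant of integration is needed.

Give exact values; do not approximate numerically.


Answer: 2*y**3*log(y) - 2*y**3/3.


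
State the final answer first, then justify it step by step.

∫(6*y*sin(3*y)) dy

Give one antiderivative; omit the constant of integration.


The answer is -2*y*cos(3*y) + 2*sin(3*y)/3.
Step 1. Integrate ∫(6*y*sin(3*y)) dy by parts with u = y, dv = (6*sin(3*y)) dy, so v = -2*cos(3*y): now -2*y*cos(3*y) + ∫(2*cos(3*y)) dy.
Step 2. Evaluate the standard form: now -2*y*cos(3*y) + 2*sin(3*y)/3.
Answer: -2*y*cos(3*y) + 2*sin(3*y)/3.


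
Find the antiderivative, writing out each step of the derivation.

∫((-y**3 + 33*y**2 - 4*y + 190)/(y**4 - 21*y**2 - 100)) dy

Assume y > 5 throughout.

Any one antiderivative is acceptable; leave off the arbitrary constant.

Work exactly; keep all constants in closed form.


Step 1. Decompose ∫((-y**3 + 33*y**2 - 4*y + 190)/(y**4 - 21*y**2 - 100)) dy by partial fractions, (-y**3 + 33*y**2 - 4*y + 190)/(y**4 - 21*y**2 - 100) = -2/(y**2 + 4) - 4/(y + 5) + 3/(y - 5): now ∫(3/(y - 5)) dy + ∫(-4/(y + 5)) dy + ∫(-2/(y**2 + 4)) dy.
Step 2. Evaluate the standard form [assuming y > -5]: now -4*log(y + 5) + ∫(3/(y - 5)) dy + ∫(-2/(y**2 + 4)) dy.
Step 3. Evaluate the standard form [assuming y > 5]: now 3*log(y - 5) - 4*log(y + 5) + ∫(-2/(y**2 + 4)) dy.
Step 4. Evaluate the standard form: now 3*log(y - 5) - 4*log(y + 5) - atan(y/2).
Answer: 3*log(y - 5) - 4*log(y + 5) - atan(y/2).


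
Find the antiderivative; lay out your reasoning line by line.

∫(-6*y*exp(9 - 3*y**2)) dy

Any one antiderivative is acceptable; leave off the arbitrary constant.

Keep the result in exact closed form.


Step 1. Substitute u = y**2 - 3, turning ∫(-6*y*exp(9 - 3*y**2)) dy into ∫(-3*exp(-3*u)) du: now ∫(-3*exp(-3*u)) du.
Step 2. Evaluate the standard form: now exp(-3*u).
Step 3. Substitute back u = y**2 - 3: now exp(9 - 3*y**2).
Answer: exp(9 - 3*y**2).


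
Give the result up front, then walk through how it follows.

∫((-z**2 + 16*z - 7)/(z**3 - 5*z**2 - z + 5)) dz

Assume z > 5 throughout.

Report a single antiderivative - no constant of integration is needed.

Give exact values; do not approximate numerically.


The answer is 2*log(z - 5) - log(z - 1) - 2*log(z + 1).
Step 1. Decompose ∫((-z**2 + 16*z - 7)/(z**3 - 5*z**2 - z + 5)) dz by partial fractions, (-z**2 + 16*z - 7)/(z**3 - 5*z**2 - z + 5) = -2/(z + 1) - 1/(z - 1) + 2/(z - 5): now ∫(2/(z - 5)) dz + ∫(-1/(z - 1)) dz + ∫(-2/(z + 1)) dz.
Step 2. Evaluate the standard form [assuming z > 1]: now -log(z - 1) + ∫(2/(z - 5)) dz + ∫(-2/(z + 1)) dz.
Step 3. Evaluate the standard form [assuming z > -1]: now -log(z - 1) - 2*log(z + 1) + ∫(2/(z - 5)) dz.
Step 4. Evaluate the standard form [assuming z > 5]: now 2*log(z - 5) - log(z - 1) - 2*log(z + 1).
Answer: 2*log(z - 5) - log(z - 1) - 2*log(z + 1).


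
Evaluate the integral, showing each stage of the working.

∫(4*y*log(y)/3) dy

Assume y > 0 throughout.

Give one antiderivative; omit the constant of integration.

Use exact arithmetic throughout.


Step 1. Integrate ∫(4*y*log(y)/3) dy by parts with u = log(y), dv = (4*y/3) dy, so v = 2*y**2/3 [assuming y > 0]: now 2*y**2*log(y)/3 + ∫(-2*y/3) dy.
Step 2. Evaluate the standard form: now 2*y**2*log(y)/3 - y**2/3.
Answer: 2*y**2*log(y)/3 - y**2/3.


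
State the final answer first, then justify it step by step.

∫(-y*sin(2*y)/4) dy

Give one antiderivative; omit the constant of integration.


The answer is y*cos(2*y)/8 - sin(2*y)/16.
Step 1. Integrate ∫(-y*sin(2*y)/4) dy by parts with u = y, dv = (-sin(2*y)/4) dy, so v = cos(2*y)/8: now y*cos(2*y)/8 + ∫(-cos(2*y)/8) dy.
Step 2. Evaluate the standard form: now y*cos(2*y)/8 - sin(2*y)/16.
Answer: y*cos(2*y)/8 - sin(2*y)/16.


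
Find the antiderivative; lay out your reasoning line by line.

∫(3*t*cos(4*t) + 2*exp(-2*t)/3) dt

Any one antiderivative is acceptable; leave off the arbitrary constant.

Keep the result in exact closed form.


Step 1. Rewrite: now ∫(3*t*cos(4*t)) dt + ∫(2*exp(-2*t)/3) dt.
Step 2. Evaluate the standard form: now ∫(3*t*cos(4*t)) dt - exp(-2*t)/3.
Step 3. Integrate ∫(3*t*cos(4*t)) dt by parts with u = t, dv = (3*cos(4*t)) dt, so v = 3*sin(4*t)/4: now 3*t*sin(4*t)/4 + ∫(-3*sin(4*t)/4) dt - exp(-2*t)/3.
Step 4. Evaluate the standard form: now 3*t*sin(4*t)/4 + 3*cos(4*t)/16 - exp(-2*t)/3.
Answer: 3*t*sin(4*t)/4 + 3*cos(4*t)/16 - exp(-2*t)/3.


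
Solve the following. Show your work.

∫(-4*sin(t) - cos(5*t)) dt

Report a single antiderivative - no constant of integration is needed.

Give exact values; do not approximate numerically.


Step 1. Rewrite: now ∫(-4*sin(t)) dt + ∫(-cos(5*t)) dt.
Step 2. Evaluate the standard form: now -sin(5*t)/5 + ∫(-4*sin(t)) dt.
Step 3. Evaluate the standard form: now -sin(5*t)/5 + 4*cos(t).
Answer: -sin(5*t)/5 + 4*cos(t).


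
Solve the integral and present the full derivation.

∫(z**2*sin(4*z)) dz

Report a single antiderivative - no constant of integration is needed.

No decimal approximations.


Step 1. Integrate ∫(z**2*sin(4*z)) dz by parts with u = z**2, dv = (sin(4*z)) dz, so v = -cos(4*z)/4: now -z**2*cos(4*z)/4 + ∫(z*cos(4*z)/2) dz.
Step 2. Integrate ∫(z*cos(4*z)/2) dz by parts with u = z, dv = (cos(4*z)/2) dz, so v = sin(4*z)/8: now -z**2*cos(4*z)/4 + z*sin(4*z)/8 + ∫(-sin(4*z)/8) dz.
Step 3. Evaluate the standard form: now -z**2*cos(4*z)/4 + z*sin(4*z)/8 + cos(4*z)/32.
Answer: -z**2*cos(4*z)/4 + z*sin(4*z)/8 + cos(4*z)/32.


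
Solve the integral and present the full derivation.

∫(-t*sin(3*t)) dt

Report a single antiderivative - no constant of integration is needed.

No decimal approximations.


Step 1. Integrate ∫(-t*sin(3*t)) dt by parts with u = t, dv = (-sin(3*t)) dt, so v = cos(3*t)/3: now t*cos(3*t)/3 + ∫(-cos(3*t)/3) dt.
Step 2. Evaluate the standard form: now t*cos(3*t)/3 - sin(3*t)/9.
Answer: t*cos(3*t)/3 - sin(3*t)/9.


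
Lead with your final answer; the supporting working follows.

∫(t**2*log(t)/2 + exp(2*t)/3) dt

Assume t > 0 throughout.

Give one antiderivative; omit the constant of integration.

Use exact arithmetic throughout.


The answer is t**3*log(t)/6 - t**3/18 + exp(2*t)/6.
Step 1. Rewrite: now ∫(t**2*log(t)/2) dt + ∫(exp(2*t)/3) dt.
Step 2. Integrate ∫(t**2*log(t)/2) dt by parts with u = log(t), dv = (t**2/2) dt, so v = t**3/6 [assuming t > 0]: now t**3*log(t)/6 + ∫(-t**2/6) dt + ∫(exp(2*t)/3) dt.
Step 3. Evaluate the standard form: now t**3*log(t)/6 - t**3/18 + ∫(exp(2*t)/3) dt.
Step 4. Evaluate the standard form: now t**3*log(t)/6 - t**3/18 + exp(2*t)/6.
Answer: t**3*log(t)/6 - t**3/18 + exp(2*t)/6.


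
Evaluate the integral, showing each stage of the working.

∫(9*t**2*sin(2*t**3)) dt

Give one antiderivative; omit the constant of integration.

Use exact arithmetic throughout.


Step 1. Substitute u = t**3, turning ∫(9*t**2*sin(2*t**3)) dt into ∫(3*sin(2*u)) du: now ∫(3*sin(2*u)) du.
Step 2. Evaluate the standard form: now -3*cos(2*u)/2.
Step 3. Substitute back u = t**3: now -3*cos(2*t**3)/2.
Answer: -3*cos(2*t**3)/2.


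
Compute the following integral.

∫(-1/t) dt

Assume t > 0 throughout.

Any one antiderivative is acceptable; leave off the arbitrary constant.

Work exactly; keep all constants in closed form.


Answer: -log(t).


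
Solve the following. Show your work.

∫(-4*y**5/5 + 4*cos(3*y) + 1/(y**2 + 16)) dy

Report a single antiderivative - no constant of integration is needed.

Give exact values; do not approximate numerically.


Step 1. Rewrite: now ∫(-4*y**5/5) dy + ∫(1/(y**2 + 16)) dy + ∫(4*cos(3*y)) dy.
Step 2. Evaluate the standard form: now atan(y/4)/4 + ∫(-4*y**5/5) dy + ∫(4*cos(3*y)) dy.
Step 3. Evaluate the standard form: now 4*sin(3*y)/3 + atan(y/4)/4 + ∫(-4*y**5/5) dy.
Step 4. Evaluate the standard form: now -2*y**6/15 + 4*sin(3*y)/3 + atan(y/4)/4.
Answer: -2*y**6/15 + 4*sin(3*y)/3 + atan(y/4)/4.


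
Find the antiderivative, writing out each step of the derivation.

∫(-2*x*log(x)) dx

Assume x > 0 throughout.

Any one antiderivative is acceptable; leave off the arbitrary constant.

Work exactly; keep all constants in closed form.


Step 1. Integrate ∫(-2*x*log(x)) dx by parts with u = log(x), dv = (-2*x) dx, so v = -x**2 [assuming x > 0]: now -x**2*log(x) + ∫(x) dx.
Step 2. Evaluate the standard form: now -x**2*log(x) + x**2/2.
Answer: -x**2*log(x) + x**2/2.


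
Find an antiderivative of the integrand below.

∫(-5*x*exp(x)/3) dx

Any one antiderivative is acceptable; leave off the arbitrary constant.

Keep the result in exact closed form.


Answer: -5*x*exp(x)/3 + 5*exp(x)/3.


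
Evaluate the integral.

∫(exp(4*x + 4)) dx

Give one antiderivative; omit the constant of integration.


Answer: exp(4*x + 4)/4.


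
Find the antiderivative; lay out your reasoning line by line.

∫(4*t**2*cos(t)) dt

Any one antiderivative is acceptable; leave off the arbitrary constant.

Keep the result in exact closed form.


Step 1. Integrate ∫(4*t**2*cos(t)) dt by parts with u = t**2, dv = (4*cos(t)) dt, so v = 4*sin(t): now 4*t**2*sin(t) + ∫(-8*t*sin(t)) dt.
Step 2. Integrate ∫(-8*t*sin(t)) dt by parts with u = t, dv = (-8*sin(t)) dt, so v = 8*cos(t): now 4*t**2*sin(t) + 8*t*cos(t) + ∫(-8*cos(t)) dt.
Step 3. Evaluate the standard form: now 4*t**2*sin(t) + 8*t*cos(t) - 8*sin(t).
Answer: 4*t**2*sin(t) + 8*t*cos(t) - 8*sin(t).


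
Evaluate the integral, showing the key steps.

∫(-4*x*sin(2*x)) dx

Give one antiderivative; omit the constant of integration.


Step 1. Integrate ∫(-4*x*sin(2*x)) dx by parts with u = x, dv = (-4*sin(2*x)) dx, so v = 2*cos(2*x): now 2*x*cos(2*x) + ∫(-2*cos(2*x)) dx.
Step 2. Evaluate the standard form: now 2*x*cos(2*x) - sin(2*x).
Answer: 2*x*cos(2*x) - sin(2*x).


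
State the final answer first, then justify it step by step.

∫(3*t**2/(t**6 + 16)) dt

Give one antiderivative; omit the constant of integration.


The answer is atan(t**3/4)/4.
Step 1. Substitute u = t**3, turning ∫(3*t**2/(t**6 + 16)) dt into ∫(1/(u**2 + 16)) du: now ∫(1/(u**2 + 16)) du.
Step 2. Evaluate the standard form: now atan(u/4)/4.
Step 3. Substitute back u = t**3: now atan(t**3/4)/4.
Answer: atan(t**3/4)/4.


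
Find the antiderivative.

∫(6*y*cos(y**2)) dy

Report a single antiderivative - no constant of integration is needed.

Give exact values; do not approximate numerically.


Answer: 3*sin(y**2).


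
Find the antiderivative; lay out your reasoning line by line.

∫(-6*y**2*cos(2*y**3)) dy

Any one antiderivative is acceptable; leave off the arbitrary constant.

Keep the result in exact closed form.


Step 1. Substitute u = y**3, turning ∫(-6*y**2*cos(2*y**3)) dy into ∫(-2*cos(2*u)) du: now ∫(-2*cos(2*u)) du.
Step 2. Evaluate the standard form: now -sin(2*u).
Step 3. Substitute back u = y**3: now -sin(2*y**3).
Answer: -sin(2*y**3).


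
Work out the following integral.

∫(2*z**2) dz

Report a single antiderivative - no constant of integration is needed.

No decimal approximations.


Answer: 2*z**3/3.


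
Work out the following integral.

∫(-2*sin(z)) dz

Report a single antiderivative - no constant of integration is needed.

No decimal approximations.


Answer: 2*cos(z).


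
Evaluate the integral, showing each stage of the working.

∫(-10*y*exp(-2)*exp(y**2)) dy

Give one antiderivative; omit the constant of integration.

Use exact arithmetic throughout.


Step 1. Substitute u = y**2 - 2, turning ∫(-10*y*exp(-2)*exp(y**2)) dy into ∫(-5*exp(u)) du: now ∫(-5*exp(u)) du.
Step 2. Evaluate the standard form: now -5*exp(u).
Step 3. Substitute back u = y**2 - 2: now -5*exp(y**2 - 2).
Answer: -5*exp(y**2 - 2).


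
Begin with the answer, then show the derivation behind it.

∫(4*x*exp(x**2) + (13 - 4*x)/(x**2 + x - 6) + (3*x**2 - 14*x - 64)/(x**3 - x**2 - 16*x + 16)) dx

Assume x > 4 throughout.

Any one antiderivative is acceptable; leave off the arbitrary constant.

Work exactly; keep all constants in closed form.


The answer is 2*exp(x**2) - 3*log(x - 4) + log(x - 2) + 5*log(x - 1) - 5*log(x + 3) + log(x + 4).
Step 1. Rewrite: now ∫(4*x*exp(x**2)) dx + ∫((13 - 4*x)/(x**2 + x - 6)) dx + ∫((3*x**2 - 14*x - 64)/(x**3 - x**2 - 16*x + 16)) dx.
Step 2. Decompose ∫((3*x**2 - 14*x - 64)/(x**3 - x**2 - 16*x + 16)) dx by partial fractions, (3*x**2 - 14*x - 64)/(x**3 - x**2 - 16*x + 16) = 1/(x + 4) + 5/(x - 1) - 3/(x - 4): now ∫(4*x*exp(x**2)) dx + ∫((13 - 4*x)/(x**2 + x - 6)) dx + ∫(-3/(x - 4)) dx + ∫(5/(x - 1)) dx + ∫(1/(x + 4)) dx.
Step 3. Evaluate the standard form [assuming x > 1]: now 5*log(x - 1) + ∫(4*x*exp(x**2)) dx + ∫((13 - 4*x)/(x**2 + x - 6)) dx + ∫(-3/(x - 4)) dx + ∫(1/(x + 4)) dx.
Step 4. Evaluate the standard form [assuming x > -4]: now 5*log(x - 1) + log(x + 4) + ∫(4*x*exp(x**2)) dx + ∫((13 - 4*x)/(x**2 + x - 6)) dx + ∫(-3/(x - 4)) dx.
Step 5. Evaluate the standard form [assuming x > 4]: now -3*log(x - 4) + 5*log(x - 1) + log(x + 4) + ∫(4*x*exp(x**2)) dx + ∫((13 - 4*x)/(x**2 + x - 6)) dx.
Step 6. Decompose ∫((13 - 4*x)/(x**2 + x - 6)) dx by partial fractions, (13 - 4*x)/(x**2 + x - 6) = -5/(x + 3) + 1/(x - 2): now -3*log(x - 4) + 5*log(x - 1) + log(x + 4) + ∫(4*x*exp(x**2)) dx + ∫(1/(x - 2)) dx + ∫(-5/(x + 3)) dx.
Step 7. Evaluate the standard form [assuming x > -3]: now -3*log(x - 4) + 5*log(x - 1) - 5*log(x + 3) + log(x + 4) + ∫(4*x*exp(x**2)) dx + ∫(1/(x - 2)) dx.
Step 8. Evaluate the standard form [assuming x > 2]: now -3*log(x - 4) + log(x - 2) + 5*log(x - 1) - 5*log(x + 3) + log(x + 4) + ∫(4*x*exp(x**2)) dx.
Step 9. Substitute u = x**2, turning ∫(4*x*exp(x**2)) dx into ∫(2*exp(u)) du: now -3*log(x - 4) + log(x - 2) + 5*log(x - 1) - 5*log(x + 3) + log(x + 4) + ∫(2*exp(u)) du.
Step 10. Evaluate the standard form: now 2*exp(u) - 3*log(x - 4) + log(x - 2) + 5*log(x - 1) - 5*log(x + 3) + log(x + 4).
Step 11. Substitute back u = x**2: now 2*exp(x**2) - 3*log(x - 4) + log(x - 2) + 5*log(x - 1) - 5*log(x + 3) + log(x + 4).
Answer: 2*exp(x**2) - 3*log(x - 4) + log(x - 2) + 5*log(x - 1) - 5*log(x + 3) + log(x + 4).


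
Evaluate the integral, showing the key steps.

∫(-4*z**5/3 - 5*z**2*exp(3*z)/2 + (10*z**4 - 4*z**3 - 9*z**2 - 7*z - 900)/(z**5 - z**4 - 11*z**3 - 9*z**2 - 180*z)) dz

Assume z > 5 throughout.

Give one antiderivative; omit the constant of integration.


Step 1. Rewrite: now ∫(-4*z**5/3) dz + ∫(-5*z**2*exp(3*z)/2) dz + ∫((10*z**4 - 4*z**3 - 9*z**2 - 7*z - 900)/(z**5 - z**4 - 11*z**3 - 9*z**2 - 180*z)) dz.
Step 2. Decompose ∫((10*z**4 - 4*z**3 - 9*z**2 - 7*z - 900)/(z**5 - z**4 - 11*z**3 - 9*z**2 - 180*z)) dz by partial fractions, (10*z**4 - 4*z**3 - 9*z**2 - 7*z - 900)/(z**5 - z**4 - 11*z**3 - 9*z**2 - 180*z) = -1/(z**2 + 9) + 2/(z + 4) + 3/(z - 5) + 5/z: now ∫(5/z) dz + ∫(-4*z**5/3) dz + ∫(-5*z**2*exp(3*z)/2) dz + ∫(3/(z - 5)) dz + ∫(2/(z + 4)) dz + ∫(-1/(z**2 + 9)) dz.
Step 3. Evaluate the standard form [assuming z > -4]: now 2*log(z + 4) + ∫(5/z) dz + ∫(-4*z**5/3) dz + ∫(-5*z**2*exp(3*z)/2) dz + ∫(3/(z - 5)) dz + ∫(-1/(z**2 + 9)) dz.
Step 4. Evaluate the standard form [assuming z > 0]: now 5*log(z) + 2*log(z + 4) + ∫(-4*z**5/3) dz + ∫(-5*z**2*exp(3*z)/2) dz + ∫(3/(z - 5)) dz + ∫(-1/(z**2 + 9)) dz.
Step 5. Evaluate the standard form [assuming z > 5]: now 5*log(z) + 3*log(z - 5) + 2*log(z + 4) + ∫(-4*z**5/3) dz + ∫(-5*z**2*exp(3*z)/2) dz + ∫(-1/(z**2 + 9)) dz.
Step 6. Evaluate the standard form: now 5*log(z) + 3*log(z - 5) + 2*log(z + 4) - atan(z/3)/3 + ∫(-4*z**5/3) dz + ∫(-5*z**2*exp(3*z)/2) dz.
Step 7. Integrate ∫(-5*z**2*exp(3*z)/2) dz by parts with u = z**2, dv = (-5*exp(3*z)/2) dz, so v = -5*exp(3*z)/6: now -5*z**2*exp(3*z)/6 + 5*log(z) + 3*log(z - 5) + 2*log(z + 4) - atan(z/3)/3 + ∫(-4*z**5/3) dz + ∫(5*z*exp(3*z)/3) dz.
Step 8. Integrate ∫(5*z*exp(3*z)/3) dz by parts with u = z, dv = (5*exp(3*z)/3) dz, so v = 5*exp(3*z)/9: now -5*z**2*exp(3*z)/6 + 5*z*exp(3*z)/9 + 5*log(z) + 3*log(z - 5) + 2*log(z + 4) - atan(z/3)/3 + ∫(-4*z**5/3) dz + ∫(-5*exp(3*z)/9) dz.
Step 9. Evaluate the standard form: now -5*z**2*exp(3*z)/6 + 5*z*exp(3*z)/9 - 5*exp(3*z)/27 + 5*log(z) + 3*log(z - 5) + 2*log(z + 4) - atan(z/3)/3 + ∫(-4*z**5/3) dz.
Step 10. Evaluate the standard form: now -2*z**6/9 - 5*z**2*exp(3*z)/6 + 5*z*exp(3*z)/9 - 5*exp(3*z)/27 + 5*log(z) + 3*log(z - 5) + 2*log(z + 4) - atan(z/3)/3.
Answer: -2*z**6/9 - 5*z**2*exp(3*z)/6 + 5*z*exp(3*z)/9 - 5*exp(3*z)/27 + 5*log(z) + 3*log(z - 5) + 2*log(z + 4) - atan(z/3)/3.


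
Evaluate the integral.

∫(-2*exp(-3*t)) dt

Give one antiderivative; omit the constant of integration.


Answer: 2*exp(-3*t)/3.


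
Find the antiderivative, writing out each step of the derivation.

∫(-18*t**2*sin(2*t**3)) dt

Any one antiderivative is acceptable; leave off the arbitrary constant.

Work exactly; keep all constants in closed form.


Step 1. Substitute u = t**3, turning ∫(-18*t**2*sin(2*t**3)) dt into ∫(-6*sin(2*u)) du: now ∫(-6*sin(2*u)) du.
Step 2. Evaluate the standard form: now 3*cos(2*u).
Step 3. Substitute back u = t**3: now 3*cos(2*t**3).
Answer: 3*cos(2*t**3).


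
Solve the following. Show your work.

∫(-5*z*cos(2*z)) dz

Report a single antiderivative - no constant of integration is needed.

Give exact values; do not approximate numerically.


Step 1. Integrate ∫(-5*z*cos(2*z)) dz by parts with u = z, dv = (-5*cos(2*z)) dz, so v = -5*sin(2*z)/2: now -5*z*sin(2*z)/2 + ∫(5*sin(2*z)/2) dz.
Step 2. Evaluate the standard form: now -5*z*sin(2*z)/2 - 5*cos(2*z)/4.
Answer: -5*z*sin(2*z)/2 - 5*cos(2*z)/4.


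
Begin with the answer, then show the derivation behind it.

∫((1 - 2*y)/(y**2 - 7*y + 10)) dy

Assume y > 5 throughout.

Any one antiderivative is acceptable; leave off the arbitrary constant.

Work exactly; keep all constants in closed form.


The answer is -3*log(y - 5) + log(y - 2).
Step 1. Decompose ∫((1 - 2*y)/(y**2 - 7*y + 10)) dy by partial fractions, (1 - 2*y)/(y**2 - 7*y + 10) = 1/(y - 2) - 3/(y - 5): now ∫(-3/(y - 5)) dy + ∫(1/(y - 2)) dy.
Step 2. Evaluate the standard form [assuming y > 2]: now log(y - 2) + ∫(-3/(y - 5)) dy.
Step 3. Evaluate the standard form [assuming y > 5]: now -3*log(y - 5) + log(y - 2).
Answer: -3*log(y - 5) + log(y - 2).


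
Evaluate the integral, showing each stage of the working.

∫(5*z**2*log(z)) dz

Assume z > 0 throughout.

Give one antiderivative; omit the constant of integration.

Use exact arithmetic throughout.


Step 1. Integrate ∫(5*z**2*log(z)) dz by parts with u = log(z), dv = (5*z**2) dz, so v = 5*z**3/3 [assuming z > 0]: now 5*z**3*log(z)/3 + ∫(-5*z**2/3) dz.
Step 2. Evaluate the standard form: now 5*z**3*log(z)/3 - 5*z**3/9.
Answer: 5*z**3*log(z)/3 - 5*z**3/9.


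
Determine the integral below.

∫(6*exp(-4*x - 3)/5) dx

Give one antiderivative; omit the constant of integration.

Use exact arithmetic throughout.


Answer: -3*exp(-4*x - 3)/10.


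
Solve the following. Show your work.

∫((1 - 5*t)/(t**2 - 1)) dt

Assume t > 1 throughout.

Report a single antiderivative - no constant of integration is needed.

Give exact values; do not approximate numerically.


Step 1. Decompose ∫((1 - 5*t)/(t**2 - 1)) dt by partial fractions, (1 - 5*t)/(t**2 - 1) = -3/(t + 1) - 2/(t - 1): now ∫(-2/(t - 1)) dt + ∫(-3/(t + 1)) dt.
Step 2. Evaluate the standard form [assuming t > -1]: now -3*log(t + 1) + ∫(-2/(t - 1)) dt.
Step 3. Evaluate the standard form [assuming t > 1]: now -2*log(t - 1) - 3*log(t + 1).
Answer: -2*log(t - 1) - 3*log(t + 1).


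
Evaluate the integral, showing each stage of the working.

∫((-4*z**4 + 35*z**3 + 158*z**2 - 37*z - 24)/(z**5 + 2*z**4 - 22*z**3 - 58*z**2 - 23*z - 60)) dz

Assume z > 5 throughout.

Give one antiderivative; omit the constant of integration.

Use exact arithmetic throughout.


Step 1. Decompose ∫((-4*z**4 + 35*z**3 + 158*z**2 - 37*z - 24)/(z**5 + 2*z**4 - 22*z**3 - 58*z**2 - 23*z - 60)) dz by partial fractions, (-4*z**4 + 35*z**3 + 158*z**2 - 37*z - 24)/(z**5 + 2*z**4 - 22*z**3 - 58*z**2 - 23*z - 60) = 3/(z**2 + 1) - 4/(z + 4) - 3/(z + 3) + 3/(z - 5): now ∫(3/(z - 5)) dz + ∫(-3/(z + 3)) dz + ∫(-4/(z + 4)) dz + ∫(3/(z**2 + 1)) dz.
Step 2. Evaluate the standard form [assuming z > 5]: now 3*log(z - 5) + ∫(-3/(z + 3)) dz + ∫(-4/(z + 4)) dz + ∫(3/(z**2 + 1)) dz.
Step 3. Evaluate the standard form [assuming z > -4]: now 3*log(z - 5) - 4*log(z + 4) + ∫(-3/(z + 3)) dz + ∫(3/(z**2 + 1)) dz.
Step 4. Evaluate the standard form [assuming z > -3]: now 3*log(z - 5) - 3*log(z + 3) - 4*log(z + 4) + ∫(3/(z**2 + 1)) dz.
Step 5. Evaluate the standard form: now 3*log(z - 5) - 3*log(z + 3) - 4*log(z + 4) + 3*atan(z).
Answer: 3*log(z - 5) - 3*log(z + 3) - 4*log(z + 4) + 3*atan(z).


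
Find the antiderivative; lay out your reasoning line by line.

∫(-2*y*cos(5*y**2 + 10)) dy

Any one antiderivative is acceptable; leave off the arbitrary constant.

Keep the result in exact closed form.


Step 1. Substitute u = y**2 + 2, turning ∫(-2*y*cos(5*y**2 + 10)) dy into ∫(-cos(5*u)) du: now ∫(-cos(5*u)) du.
Step 2. Evaluate the standard form: now -sin(5*u)/5.
Step 3. Substitute back u = y**2 + 2: now -sin(5*y**2 + 10)/5.
Answer: -sin(5*y**2 + 10)/5.


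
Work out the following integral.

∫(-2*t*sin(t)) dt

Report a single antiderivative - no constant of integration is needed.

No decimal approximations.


Answer: 2*t*cos(t) - 2*sin(t).


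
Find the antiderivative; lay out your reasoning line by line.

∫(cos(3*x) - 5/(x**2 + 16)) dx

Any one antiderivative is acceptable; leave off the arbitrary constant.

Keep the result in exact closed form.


Step 1. Rewrite: now ∫(-5/(x**2 + 16)) dx + ∫(cos(3*x)) dx.
Step 2. Evaluate the standard form: now -5*atan(x/4)/4 + ∫(cos(3*x)) dx.
Step 3. Evaluate the standard form: now sin(3*x)/3 - 5*atan(x/4)/4.
Answer: sin(3*x)/3 - 5*atan(x/4)/4.


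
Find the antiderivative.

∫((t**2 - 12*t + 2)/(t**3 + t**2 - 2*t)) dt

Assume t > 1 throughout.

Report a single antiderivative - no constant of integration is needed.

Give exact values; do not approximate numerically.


Answer: -log(t) - 3*log(t - 1) + 5*log(t + 2).


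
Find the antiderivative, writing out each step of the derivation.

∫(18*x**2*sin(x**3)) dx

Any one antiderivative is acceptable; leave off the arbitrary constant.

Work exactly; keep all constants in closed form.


Step 1. Substitute u = x**3, turning ∫(18*x**2*sin(x**3)) dx into ∫(6*sin(u)) du: now ∫(6*sin(u)) du.
Step 2. Evaluate the standard form: now -6*cos(u).
Step 3. Substitute back u = x**3: now -6*cos(x**3).
Answer: -6*cos(x**3).


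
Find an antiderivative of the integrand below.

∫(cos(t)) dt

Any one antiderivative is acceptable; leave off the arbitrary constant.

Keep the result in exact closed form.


Answer: sin(t).


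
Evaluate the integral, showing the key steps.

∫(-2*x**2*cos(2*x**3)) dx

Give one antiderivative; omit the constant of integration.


Step 1. Substitute u = x**3, turning ∫(-2*x**2*cos(2*x**3)) dx into ∫(-2*cos(2*u)/3) du: now ∫(-2*cos(2*u)/3) du.
Step 2. Evaluate the standard form: now -sin(2*u)/3.
Step 3. Substitute back u = x**3: now -sin(2*x**3)/3.
Answer: -sin(2*x**3)/3.


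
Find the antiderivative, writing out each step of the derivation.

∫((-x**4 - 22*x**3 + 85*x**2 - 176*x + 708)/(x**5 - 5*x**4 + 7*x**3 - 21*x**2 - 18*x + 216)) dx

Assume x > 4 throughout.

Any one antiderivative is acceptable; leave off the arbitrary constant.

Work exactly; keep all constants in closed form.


Step 1. Decompose ∫((-x**4 - 22*x**3 + 85*x**2 - 176*x + 708)/(x**5 - 5*x**4 + 7*x**3 - 21*x**2 - 18*x + 216)) dx by partial fractions, (-x**4 - 22*x**3 + 85*x**2 - 176*x + 708)/(x**5 - 5*x**4 + 7*x**3 - 21*x**2 - 18*x + 216) = -2/(x**2 + 9) + 4/(x + 2) - 3/(x - 3) - 2/(x - 4): now ∫(-2/(x - 4)) dx + ∫(-3/(x - 3)) dx + ∫(4/(x + 2)) dx + ∫(-2/(x**2 + 9)) dx.
Step 2. Evaluate the standard form [assuming x > 3]: now -3*log(x - 3) + ∫(-2/(x - 4)) dx + ∫(4/(x + 2)) dx + ∫(-2/(x**2 + 9)) dx.
Step 3. Evaluate the standard form [assuming x > -2]: now -3*log(x - 3) + 4*log(x + 2) + ∫(-2/(x - 4)) dx + ∫(-2/(x**2 + 9)) dx.
Step 4. Evaluate the standard form [assuming x > 4]: now -2*log(x - 4) - 3*log(x - 3) + 4*log(x + 2) + ∫(-2/(x**2 + 9)) dx.
Step 5. Evaluate the standard form: now -2*log(x - 4) - 3*log(x - 3) + 4*log(x + 2) - 2*atan(x/3)/3.
Answer: -2*log(x - 4) - 3*log(x - 3) + 4*log(x + 2) - 2*atan(x/3)/3.


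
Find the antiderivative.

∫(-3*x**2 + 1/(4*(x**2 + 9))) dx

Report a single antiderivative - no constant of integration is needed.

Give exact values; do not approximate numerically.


Answer: -x**3 + atan(x/3)/12.


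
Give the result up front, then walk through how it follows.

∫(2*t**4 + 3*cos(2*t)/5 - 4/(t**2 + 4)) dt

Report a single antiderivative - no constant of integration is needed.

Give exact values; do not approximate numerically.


The answer is 2*t**5/5 + 3*sin(2*t)/10 - 2*atan(t/2).
Step 1. Rewrite: now ∫(2*t**4) dt + ∫(-4/(t**2 + 4)) dt + ∫(3*cos(2*t)/5) dt.
Step 2. Evaluate the standard form: now 2*t**5/5 + ∫(-4/(t**2 + 4)) dt + ∫(3*cos(2*t)/5) dt.
Step 3. Evaluate the standard form: now 2*t**5/5 - 2*atan(t/2) + ∫(3*cos(2*t)/5) dt.
Step 4. Evaluate the standard form: now 2*t**5/5 + 3*sin(2*t)/10 - 2*atan(t/2).
Answer: 2*t**5/5 + 3*sin(2*t)/10 - 2*atan(t/2).


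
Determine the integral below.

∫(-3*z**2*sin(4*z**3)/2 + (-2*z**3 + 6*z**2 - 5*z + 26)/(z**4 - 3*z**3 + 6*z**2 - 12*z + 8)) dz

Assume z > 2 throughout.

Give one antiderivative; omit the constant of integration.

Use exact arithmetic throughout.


Answer: 3*log(z - 2) - 5*log(z - 1) + cos(4*z**3)/8 - atan(z/2)/2.


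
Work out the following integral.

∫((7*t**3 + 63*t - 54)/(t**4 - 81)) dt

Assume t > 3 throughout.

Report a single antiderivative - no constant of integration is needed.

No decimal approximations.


Answer: 3*log(t - 3) + 4*log(t + 3) + atan(t/3).


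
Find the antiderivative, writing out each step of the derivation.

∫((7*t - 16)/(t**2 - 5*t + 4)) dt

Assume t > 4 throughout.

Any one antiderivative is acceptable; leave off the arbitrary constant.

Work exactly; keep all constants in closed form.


Step 1. Decompose ∫((7*t - 16)/(t**2 - 5*t + 4)) dt by partial fractions, (7*t - 16)/(t**2 - 5*t + 4) = 3/(t - 1) + 4/(t - 4): now ∫(4/(t - 4)) dt + ∫(3/(t - 1)) dt.
Step 2. Evaluate the standard form [assuming t > 1]: now 3*log(t - 1) + ∫(4/(t - 4)) dt.
Step 3. Evaluate the standard form [assuming t > 4]: now 4*log(t - 4) + 3*log(t - 1).
Answer: 4*log(t - 4) + 3*log(t - 1).


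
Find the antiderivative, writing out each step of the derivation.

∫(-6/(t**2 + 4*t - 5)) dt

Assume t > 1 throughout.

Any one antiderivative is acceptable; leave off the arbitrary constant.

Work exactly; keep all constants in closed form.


Step 1. Decompose ∫(-6/(t**2 + 4*t - 5)) dt by partial fractions, -6/(t**2 + 4*t - 5) = 1/(t + 5) - 1/(t - 1): now ∫(-1/(t - 1)) dt + ∫(1/(t + 5)) dt.
Step 2. Evaluate the standard form [assuming t > -5]: now log(t + 5) + ∫(-1/(t - 1)) dt.
Step 3. Evaluate the standard form [assuming t > 1]: now -log(t - 1) + log(t + 5).
Answer: -log(t - 1) + log(t + 5).


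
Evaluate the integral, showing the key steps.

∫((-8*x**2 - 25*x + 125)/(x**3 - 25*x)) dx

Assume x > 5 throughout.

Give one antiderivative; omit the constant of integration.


Step 1. Decompose ∫((-8*x**2 - 25*x + 125)/(x**3 - 25*x)) dx by partial fractions, (-8*x**2 - 25*x + 125)/(x**3 - 25*x) = 1/(x + 5) - 4/(x - 5) - 5/x: now ∫(-5/x) dx + ∫(-4/(x - 5)) dx + ∫(1/(x + 5)) dx.
Step 2. Evaluate the standard form [assuming x > 0]: now -5*log(x) + ∫(-4/(x - 5)) dx + ∫(1/(x + 5)) dx.
Step 3. Evaluate the standard form [assuming x > 5]: now -5*log(x) - 4*log(x - 5) + ∫(1/(x + 5)) dx.
Step 4. Evaluate the standard form [assuming x > -5]: now -5*log(x) - 4*log(x - 5) + log(x + 5).
Answer: -5*log(x) - 4*log(x - 5) + log(x + 5).


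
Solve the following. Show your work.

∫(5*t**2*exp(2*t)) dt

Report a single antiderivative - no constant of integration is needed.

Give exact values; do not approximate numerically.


Step 1. Integrate ∫(5*t**2*exp(2*t)) dt by parts with u = t**2, dv = (5*exp(2*t)) dt, so v = 5*exp(2*t)/2: now 5*t**2*exp(2*t)/2 + ∫(-5*t*exp(2*t)) dt.
Step 2. Integrate ∫(-5*t*exp(2*t)) dt by parts with u = t, dv = (-5*exp(2*t)) dt, so v = -5*exp(2*t)/2: now 5*t**2*exp(2*t)/2 - 5*t*exp(2*t)/2 + ∫(5*exp(2*t)/2) dt.
Step 3. Evaluate the standard form: now 5*t**2*exp(2*t)/2 - 5*t*exp(2*t)/2 + 5*exp(2*t)/4.
Answer: 5*t**2*exp(2*t)/2 - 5*t*exp(2*t)/2 + 5*exp(2*t)/4.


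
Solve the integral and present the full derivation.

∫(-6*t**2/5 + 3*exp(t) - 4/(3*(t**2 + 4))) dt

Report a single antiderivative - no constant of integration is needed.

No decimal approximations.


Step 1. Rewrite: now ∫(-6*t**2/5) dt + ∫(-4/(3*(t**2 + 4))) dt + ∫(3*exp(t)) dt.
Step 2. Evaluate the standard form: now 3*exp(t) + ∫(-6*t**2/5) dt + ∫(-4/(3*(t**2 + 4))) dt.
Step 3. Evaluate the standard form: now -2*t**3/5 + 3*exp(t) + ∫(-4/(3*(t**2 + 4))) dt.
Step 4. Evaluate the standard form: now -2*t**3/5 + 3*exp(t) - 2*atan(t/2)/3.
Answer: -2*t**3/5 + 3*exp(t) - 2*atan(t/2)/3.


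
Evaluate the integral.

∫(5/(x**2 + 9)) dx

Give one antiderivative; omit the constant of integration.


Answer: 5*atan(x/3)/3.


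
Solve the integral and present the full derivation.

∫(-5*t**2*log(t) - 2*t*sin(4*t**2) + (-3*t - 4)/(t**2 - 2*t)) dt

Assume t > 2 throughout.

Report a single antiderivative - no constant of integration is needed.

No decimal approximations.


Step 1. Rewrite: now ∫(-2*t*sin(4*t**2)) dt + ∫(-5*t**2*log(t)) dt + ∫((-3*t - 4)/(t**2 - 2*t)) dt.
Step 2. Integrate ∫(-5*t**2*log(t)) dt by parts with u = log(t), dv = (-5*t**2) dt, so v = -5*t**3/3 [assuming t > 0]: now -5*t**3*log(t)/3 + ∫(5*t**2/3) dt + ∫(-2*t*sin(4*t**2)) dt + ∫((-3*t - 4)/(t**2 - 2*t)) dt.
Step 3. Evaluate the standard form: now -5*t**3*log(t)/3 + 5*t**3/9 + ∫(-2*t*sin(4*t**2)) dt + ∫((-3*t - 4)/(t**2 - 2*t)) dt.
Step 4. Substitute u = t**2, turning ∫(-2*t*sin(4*t**2)) dt into ∫(-sin(4*u)) du: now -5*t**3*log(t)/3 + 5*t**3/9 + ∫((-3*t - 4)/(t**2 - 2*t)) dt + ∫(-sin(4*u)) du.
Step 5. Evaluate the standard form: now -5*t**3*log(t)/3 + 5*t**3/9 + cos(4*u)/4 + ∫((-3*t - 4)/(t**2 - 2*t)) dt.
Step 6. Substitute back u = t**2: now -5*t**3*log(t)/3 + 5*t**3/9 + cos(4*t**2)/4 + ∫((-3*t - 4)/(t**2 - 2*t)) dt.
Step 7. Decompose ∫((-3*t - 4)/(t**2 - 2*t)) dt by partial fractions, (-3*t - 4)/(t**2 - 2*t) = -5/(t - 2) + 2/t: now -5*t**3*log(t)/3 + 5*t**3/9 + cos(4*t**2)/4 + ∫(2/t) dt + ∫(-5/(t - 2)) dt.
Step 8. Evaluate the standard form [assuming t > 2]: now -5*t**3*log(t)/3 + 5*t**3/9 - 5*log(t - 2) + cos(4*t**2)/4 + ∫(2/t) dt.
Step 9. Evaluate the standard form [assuming t > 0]: now -5*t**3*log(t)/3 + 5*t**3/9 + 2*log(t) - 5*log(t - 2) + cos(4*t**2)/4.
Answer: -5*t**3*log(t)/3 + 5*t**3/9 + 2*log(t) - 5*log(t - 2) + cos(4*t**2)/4.


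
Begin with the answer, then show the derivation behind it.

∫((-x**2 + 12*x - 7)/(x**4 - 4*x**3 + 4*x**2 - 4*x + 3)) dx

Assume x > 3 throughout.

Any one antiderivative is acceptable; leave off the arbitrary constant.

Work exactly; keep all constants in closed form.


The answer is log(x - 3) - log(x - 1) - 3*atan(x).
Step 1. Decompose ∫((-x**2 + 12*x - 7)/(x**4 - 4*x**3 + 4*x**2 - 4*x + 3)) dx by partial fractions, (-x**2 + 12*x - 7)/(x**4 - 4*x**3 + 4*x**2 - 4*x + 3) = -3/(x**2 + 1) - 1/(x - 1) + 1/(x - 3): now ∫(1/(x - 3)) dx + ∫(-1/(x - 1)) dx + ∫(-3/(x**2 + 1)) dx.
Step 2. Evaluate the standard form [assuming x > 3]: now log(x - 3) + ∫(-1/(x - 1)) dx + ∫(-3/(x**2 + 1)) dx.
Step 3. Evaluate the standard form [assuming x > 1]: now log(x - 3) - log(x - 1) + ∫(-3/(x**2 + 1)) dx.
Step 4. Evaluate the standard form: now log(x - 3) - log(x - 1) - 3*atan(x).
Answer: log(x - 3) - log(x - 1) - 3*atan(x).


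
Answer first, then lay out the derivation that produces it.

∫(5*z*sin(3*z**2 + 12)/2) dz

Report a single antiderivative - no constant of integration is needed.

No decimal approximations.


The answer is -5*cos(3*z**2 + 12)/12.
Step 1. Substitute u = z**2 + 4, turning ∫(5*z*sin(3*z**2 + 12)/2) dz into ∫(5*sin(3*u)/4) du: now ∫(5*sin(3*u)/4) du.
Step 2. Evaluate the standard form: now -5*cos(3*u)/12.
Step 3. Substitute back u = z**2 + 4: now -5*cos(3*z**2 + 12)/12.
Answer: -5*cos(3*z**2 + 12)/12.


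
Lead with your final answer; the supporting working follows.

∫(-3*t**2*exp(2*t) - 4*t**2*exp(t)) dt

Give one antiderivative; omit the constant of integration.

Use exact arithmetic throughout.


The answer is -3*t**2*exp(2*t)/2 - 4*t**2*exp(t) + 3*t*exp(2*t)/2 + 8*t*exp(t) - 3*exp(2*t)/4 - 8*exp(t).
Step 1. Rewrite: now ∫(-4*t**2*exp(t)) dt + ∫(-3*t**2*exp(2*t)) dt.
Step 2. Integrate ∫(-3*t**2*exp(2*t)) dt by parts with u = t**2, dv = (-3*exp(2*t)) dt, so v = -3*exp(2*t)/2: now -3*t**2*exp(2*t)/2 + ∫(3*t*exp(2*t)) dt + ∫(-4*t**2*exp(t)) dt.
Step 3. Integrate ∫(3*t*exp(2*t)) dt by parts with u = t, dv = (3*exp(2*t)) dt, so v = 3*exp(2*t)/2: now -3*t**2*exp(2*t)/2 + 3*t*exp(2*t)/2 + ∫(-4*t**2*exp(t)) dt + ∫(-3*exp(2*t)/2) dt.
Step 4. Evaluate the standard form: now -3*t**2*exp(2*t)/2 + 3*t*exp(2*t)/2 - 3*exp(2*t)/4 + ∫(-4*t**2*exp(t)) dt.
Step 5. Integrate ∫(-4*t**2*exp(t)) dt by parts with u = t**2, dv = (-4*exp(t)) dt, so v = -4*exp(t): now -3*t**2*exp(2*t)/2 - 4*t**2*exp(t) + 3*t*exp(2*t)/2 - 3*exp(2*t)/4 + ∫(8*t*exp(t)) dt.
Step 6. Integrate ∫(8*t*exp(t)) dt by parts with u = t, dv = (8*exp(t)) dt, so v = 8*exp(t): now -3*t**2*exp(2*t)/2 - 4*t**2*exp(t) + 3*t*exp(2*t)/2 + 8*t*exp(t) - 3*exp(2*t)/4 + ∫(-8*exp(t)) dt.
Step 7. Evaluate the standard form: now -3*t**2*exp(2*t)/2 - 4*t**2*exp(t) + 3*t*exp(2*t)/2 + 8*t*exp(t) - 3*exp(2*t)/4 - 8*exp(t).
Answer: -3*t**2*exp(2*t)/2 - 4*t**2*exp(t) + 3*t*exp(2*t)/2 + 8*t*exp(t) - 3*exp(2*t)/4 - 8*exp(t).


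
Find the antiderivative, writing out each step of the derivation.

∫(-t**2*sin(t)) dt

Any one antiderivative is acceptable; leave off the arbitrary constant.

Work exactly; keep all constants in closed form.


Step 1. Integrate ∫(-t**2*sin(t)) dt by parts with u = t**2, dv = (-sin(t)) dt, so v = cos(t): now t**2*cos(t) + ∫(-2*t*cos(t)) dt.
Step 2. Integrate ∫(-2*t*cos(t)) dt by parts with u = t, dv = (-2*cos(t)) dt, so v = -2*sin(t): now t**2*cos(t) - 2*t*sin(t) + ∫(2*sin(t)) dt.
Step 3. Evaluate the standard form: now t**2*cos(t) - 2*t*sin(t) - 2*cos(t).
Answer: t**2*cos(t) - 2*t*sin(t) - 2*cos(t).


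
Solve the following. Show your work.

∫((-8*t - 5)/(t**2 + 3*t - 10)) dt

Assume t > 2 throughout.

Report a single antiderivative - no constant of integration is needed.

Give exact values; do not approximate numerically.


Step 1. Decompose ∫((-8*t - 5)/(t**2 + 3*t - 10)) dt by partial fractions, (-8*t - 5)/(t**2 + 3*t - 10) = -5/(t + 5) - 3/(t - 2): now ∫(-3/(t - 2)) dt + ∫(-5/(t + 5)) dt.
Step 2. Evaluate the standard form [assuming t > 2]: now -3*log(t - 2) + ∫(-5/(t + 5)) dt.
Step 3. Evaluate the standard form [assuming t > -5]: now -3*log(t - 2) - 5*log(t + 5).
Answer: -3*log(t - 2) - 5*log(t + 5).
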